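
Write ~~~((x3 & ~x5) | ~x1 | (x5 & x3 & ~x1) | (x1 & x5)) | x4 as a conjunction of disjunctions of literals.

(~x3 | x5 | x4) & (x1 | x4) & (~x1 | ~x5 | x4)

~~~((x3 & ~x5) | ~x1 | (x5 & x3 & ~x1) | (x1 & x5)) | x4
= ~((x3 & ~x5) | ~x1 | (x5 & x3 & ~x1) | (x1 & x5)) | x4   [double negation]
= (~(x3 & ~x5) & ~~x1 & ~(x5 & x3 & ~x1) & ~(x1 & x5)) | x4   [De Morgan]
= ((~x3 | ~~x5) & ~~x1 & ~(x5 & x3 & ~x1) & ~(x1 & x5)) | x4   [De Morgan]
= ((~x3 | x5) & ~~x1 & ~(x5 & x3 & ~x1) & ~(x1 & x5)) | x4   [double negation]
= ((~x3 | x5) & x1 & ~(x5 & x3 & ~x1) & ~(x1 & x5)) | x4   [double negation]
= ((~x3 | x5) & x1 & (~x5 | ~x3 | ~~x1) & ~(x1 & x5)) | x4   [De Morgan]
= ((~x3 | x5) & x1 & (~x5 | ~x3 | x1) & ~(x1 & x5)) | x4   [double negation]
= ((~x3 | x5) & x1 & (~x5 | ~x3 | x1) & (~x1 | ~x5)) | x4   [De Morgan]
= (~x3 | x5 | x4) & (x1 | x4) & (~x5 | ~x3 | x1 | x4) & (~x1 | ~x5 | x4)   [distribute | over &]
= (~x3 | x5 | x4) & (x1 | x4) & (~x1 | ~x5 | x4)   [simplify]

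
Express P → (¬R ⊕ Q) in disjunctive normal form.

¬P ∨ (¬R ∧ ¬Q) ∨ (R ∧ Q)

P → (¬R ⊕ Q)
≡ ¬P ∨ (¬R ⊕ Q)   (eliminate →)
≡ ¬P ∨ (¬R ∧ ¬Q) ∨ (¬¬R ∧ Q)   (expand ⊕)
≡ ¬P ∨ (¬R ∧ ¬Q) ∨ (R ∧ Q)   (double negation)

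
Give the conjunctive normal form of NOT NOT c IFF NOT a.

(NOT c OR NOT a) AND (a OR c)

NOT NOT c IFF NOT a
= (NOT NOT c IMPLIES NOT a) AND (NOT a IMPLIES NOT NOT c)
= (NOT NOT NOT c OR NOT a) AND (NOT a IMPLIES NOT NOT c)
= (NOT NOT NOT c OR NOT a) AND (NOT NOT a OR NOT NOT c)
= (NOT c OR NOT a) AND (NOT NOT a OR NOT NOT c)
= (NOT c OR NOT a) AND (a OR NOT NOT c)
= (NOT c OR NOT a) AND (a OR c)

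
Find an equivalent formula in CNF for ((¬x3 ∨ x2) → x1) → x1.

¬x3 ∨ x2 ∨ x1

((¬x3 ∨ x2) → x1) → x1
≡ ¬((¬x3 ∨ x2) → x1) ∨ x1   — eliminate →
≡ ¬(¬(¬x3 ∨ x2) ∨ x1) ∨ x1   — eliminate →
≡ (¬¬(¬x3 ∨ x2) ∧ ¬x1) ∨ x1   — De Morgan
≡ ((¬x3 ∨ x2) ∧ ¬x1) ∨ x1   — double negation
≡ (¬x3 ∨ x2 ∨ x1) ∧ (¬x1 ∨ x1)   — distribute ∨ over ∧
≡ ¬x3 ∨ x2 ∨ x1   — simplify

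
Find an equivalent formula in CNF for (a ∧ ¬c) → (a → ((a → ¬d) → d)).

(a ∧ ¬c) → (a → ((a → ¬d) → d))
≡ ¬(a ∧ ¬c) ∨ (a → ((a → ¬d) → d))   [eliminate →]
≡ ¬(a ∧ ¬c) ∨ ¬a ∨ ((a → ¬d) → d)   [eliminate →]
≡ ¬(a ∧ ¬c) ∨ ¬a ∨ ¬(a → ¬d) ∨ d   [eliminate →]
≡ ¬(a ∧ ¬c) ∨ ¬a ∨ ¬(¬a ∨ ¬d) ∨ d   [eliminate →]
≡ ¬a ∨ ¬¬c ∨ ¬a ∨ ¬(¬a ∨ ¬d) ∨ d   [De Morgan]
≡ ¬a ∨ c ∨ ¬a ∨ ¬(¬a ∨ ¬d) ∨ d   [double negation]
≡ ¬a ∨ c ∨ ¬a ∨ (¬¬a ∧ ¬¬d) ∨ d   [De Morgan]
≡ ¬a ∨ c ∨ ¬a ∨ (a ∧ ¬¬d) ∨ d   [double negation]
≡ ¬a ∨ c ∨ ¬a ∨ (a ∧ d) ∨ d   [double negation]
≡ (¬a ∨ c ∨ ¬a ∨ a ∨ d) ∧ (¬a ∨ c ∨ ¬a ∨ d ∨ d)   [distribute ∨ over ∧]
≡ ¬a ∨ c ∨ d   [simplify]

¬a ∨ c ∨ d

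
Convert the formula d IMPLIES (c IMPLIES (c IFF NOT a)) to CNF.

d IMPLIES (c IMPLIES (c IFF NOT a))
⇔ NOT d OR (c IMPLIES (c IFF NOT a))   (eliminate IMPLIES)
⇔ NOT d OR NOT c OR (c IFF NOT a)   (eliminate IMPLIES)
⇔ NOT d OR NOT c OR ((c IMPLIES NOT a) AND (NOT a IMPLIES c))   (eliminate IFF)
⇔ NOT d OR NOT c OR ((NOT c OR NOT a) AND (NOT a IMPLIES c))   (eliminate IMPLIES)
⇔ NOT d OR NOT c OR ((NOT c OR NOT a) AND (NOT NOT a OR c))   (eliminate IMPLIES)
⇔ NOT d OR NOT c OR ((NOT c OR NOT a) AND (a OR c))   (double negation)
⇔ (NOT d OR NOT c OR NOT c OR NOT a) AND (NOT d OR NOT c OR a OR c)   (distribute OR over AND)
⇔ NOT d OR NOT c OR NOT a   (simplify)

NOT d OR NOT c OR NOT a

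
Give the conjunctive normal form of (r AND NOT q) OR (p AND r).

(r AND NOT q) OR (p AND r)
≡ (r OR p) AND (r OR r) AND (NOT q OR p) AND (NOT q OR r)   [distribute OR over AND]
≡ r AND (NOT q OR p)   [simplify]

r AND (NOT q OR p)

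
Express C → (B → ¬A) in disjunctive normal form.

¬C ∨ ¬B ∨ ¬A

C → (B → ¬A)
⇔ ¬C ∨ (B → ¬A)   — eliminate →
⇔ ¬C ∨ ¬B ∨ ¬A   — eliminate →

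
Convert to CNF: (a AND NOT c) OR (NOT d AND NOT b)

(a AND NOT c) OR (NOT d AND NOT b)
≡ (a OR NOT d) AND (a OR NOT b) AND (NOT c OR NOT d) AND (NOT c OR NOT b)   — distribute OR over AND

(a OR NOT d) AND (a OR NOT b) AND (NOT c OR NOT d) AND (NOT c OR NOT b)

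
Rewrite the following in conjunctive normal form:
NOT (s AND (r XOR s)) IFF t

NOT (s AND (r XOR s)) IFF t
⇔ (NOT (s AND (r XOR s)) IMPLIES t) AND (t IMPLIES NOT (s AND (r XOR s)))   [eliminate IFF]
⇔ (NOT NOT (s AND (r XOR s)) OR t) AND (t IMPLIES NOT (s AND (r XOR s)))   [eliminate IMPLIES]
⇔ (NOT NOT (s AND (r OR s) AND NOT (r AND s)) OR t) AND (t IMPLIES NOT (s AND (r XOR s)))   [expand XOR]
⇔ (NOT NOT (s AND (r OR s) AND NOT (r AND s)) OR t) AND (NOT t OR NOT (s AND (r XOR s)))   [eliminate IMPLIES]
⇔ (NOT NOT (s AND (r OR s) AND NOT (r AND s)) OR t) AND (NOT t OR NOT (s AND (r OR s) AND NOT (r AND s)))   [expand XOR]
⇔ ((s AND (r OR s) AND NOT (r AND s)) OR t) AND (NOT t OR NOT (s AND (r OR s) AND NOT (r AND s)))   [double negation]
⇔ ((s AND (r OR s) AND (NOT r OR NOT s)) OR t) AND (NOT t OR NOT (s AND (r OR s) AND NOT (r AND s)))   [De Morgan]
⇔ ((s AND (r OR s) AND (NOT r OR NOT s)) OR t) AND (NOT t OR NOT s OR NOT (r OR s) OR NOT NOT (r AND s))   [De Morgan]
⇔ ((s AND (r OR s) AND (NOT r OR NOT s)) OR t) AND (NOT t OR NOT s OR (NOT r AND NOT s) OR NOT NOT (r AND s))   [De Morgan]
⇔ ((s AND (r OR s) AND (NOT r OR NOT s)) OR t) AND (NOT t OR NOT s OR (NOT r AND NOT s) OR (r AND s))   [double negation]
⇔ (s OR t) AND (r OR s OR t) AND (NOT r OR NOT s OR t) AND (NOT t OR NOT s OR NOT r OR r) AND (NOT t OR NOT s OR NOT r OR s) AND (NOT t OR NOT s OR NOT s OR r) AND (NOT t OR NOT s OR NOT s OR s)   [distribute OR over AND]
⇔ (s OR t) AND (NOT r OR NOT s OR t) AND (NOT t OR NOT s OR r)   [simplify]

(s OR t) AND (NOT r OR NOT s OR t) AND (NOT t OR NOT s OR r)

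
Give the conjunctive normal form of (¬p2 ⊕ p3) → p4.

(¬p2 ⊕ p3) → p4
⇔ ¬(¬p2 ⊕ p3) ∨ p4   (eliminate →)
⇔ ¬((¬p2 ∨ p3) ∧ ¬(¬p2 ∧ p3)) ∨ p4   (expand ⊕)
⇔ ¬(¬p2 ∨ p3) ∨ ¬¬(¬p2 ∧ p3) ∨ p4   (De Morgan)
⇔ (¬¬p2 ∧ ¬p3) ∨ ¬¬(¬p2 ∧ p3) ∨ p4   (De Morgan)
⇔ (p2 ∧ ¬p3) ∨ ¬¬(¬p2 ∧ p3) ∨ p4   (double negation)
⇔ (p2 ∧ ¬p3) ∨ (¬p2 ∧ p3) ∨ p4   (double negation)
⇔ (p2 ∨ ¬p2 ∨ p4) ∧ (p2 ∨ p3 ∨ p4) ∧ (¬p3 ∨ ¬p2 ∨ p4) ∧ (¬p3 ∨ p3 ∨ p4)   (distribute ∨ over ∧)
⇔ (p2 ∨ p3 ∨ p4) ∧ (¬p3 ∨ ¬p2 ∨ p4)   (simplify)

(p2 ∨ p3 ∨ p4) ∧ (¬p3 ∨ ¬p2 ∨ p4)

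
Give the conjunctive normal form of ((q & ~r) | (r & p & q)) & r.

q & (~r | p) & r

((q & ~r) | (r & p & q)) & r
≡ (q | r) & (q | p) & (q | q) & (~r | r) & (~r | p) & (~r | q) & r   (distribute | over &)
≡ q & (~r | p) & r   (simplify)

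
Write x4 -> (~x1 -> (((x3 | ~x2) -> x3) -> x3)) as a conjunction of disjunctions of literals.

~x4 | x1 | x3 | ~x2

x4 -> (~x1 -> (((x3 | ~x2) -> x3) -> x3))
⇔ ~x4 | (~x1 -> (((x3 | ~x2) -> x3) -> x3))   — eliminate ->
⇔ ~x4 | ~~x1 | (((x3 | ~x2) -> x3) -> x3)   — eliminate ->
⇔ ~x4 | ~~x1 | ~((x3 | ~x2) -> x3) | x3   — eliminate ->
⇔ ~x4 | ~~x1 | ~(~(x3 | ~x2) | x3) | x3   — eliminate ->
⇔ ~x4 | x1 | ~(~(x3 | ~x2) | x3) | x3   — double negation
⇔ ~x4 | x1 | (~~(x3 | ~x2) & ~x3) | x3   — De Morgan
⇔ ~x4 | x1 | ((x3 | ~x2) & ~x3) | x3   — double negation
⇔ (~x4 | x1 | x3 | ~x2 | x3) & (~x4 | x1 | ~x3 | x3)   — distribute | over &
⇔ ~x4 | x1 | x3 | ~x2   — simplify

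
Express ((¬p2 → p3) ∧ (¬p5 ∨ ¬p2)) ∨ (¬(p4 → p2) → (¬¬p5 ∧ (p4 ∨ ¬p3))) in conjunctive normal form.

((¬p2 → p3) ∧ (¬p5 ∨ ¬p2)) ∨ (¬(p4 → p2) → (¬¬p5 ∧ (p4 ∨ ¬p3)))
≡ ((¬¬p2 ∨ p3) ∧ (¬p5 ∨ ¬p2)) ∨ (¬(p4 → p2) → (¬¬p5 ∧ (p4 ∨ ¬p3)))
≡ ((¬¬p2 ∨ p3) ∧ (¬p5 ∨ ¬p2)) ∨ ¬¬(p4 → p2) ∨ (¬¬p5 ∧ (p4 ∨ ¬p3))
≡ ((¬¬p2 ∨ p3) ∧ (¬p5 ∨ ¬p2)) ∨ ¬¬(¬p4 ∨ p2) ∨ (¬¬p5 ∧ (p4 ∨ ¬p3))
≡ ((p2 ∨ p3) ∧ (¬p5 ∨ ¬p2)) ∨ ¬¬(¬p4 ∨ p2) ∨ (¬¬p5 ∧ (p4 ∨ ¬p3))
≡ ((p2 ∨ p3) ∧ (¬p5 ∨ ¬p2)) ∨ ¬p4 ∨ p2 ∨ (¬¬p5 ∧ (p4 ∨ ¬p3))
≡ ((p2 ∨ p3) ∧ (¬p5 ∨ ¬p2)) ∨ ¬p4 ∨ p2 ∨ (p5 ∧ (p4 ∨ ¬p3))
≡ (p2 ∨ p3 ∨ ¬p4 ∨ p2 ∨ p5) ∧ (p2 ∨ p3 ∨ ¬p4 ∨ p2 ∨ p4 ∨ ¬p3) ∧ (¬p5 ∨ ¬p2 ∨ ¬p4 ∨ p2 ∨ p5) ∧ (¬p5 ∨ ¬p2 ∨ ¬p4 ∨ p2 ∨ p4 ∨ ¬p3)
≡ p2 ∨ p3 ∨ ¬p4 ∨ p5

p2 ∨ p3 ∨ ¬p4 ∨ p5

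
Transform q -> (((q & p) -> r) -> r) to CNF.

q -> (((q & p) -> r) -> r)
⇔ ~q | (((q & p) -> r) -> r)   [eliminate ->]
⇔ ~q | ~((q & p) -> r) | r   [eliminate ->]
⇔ ~q | ~(~(q & p) | r) | r   [eliminate ->]
⇔ ~q | (~~(q & p) & ~r) | r   [De Morgan]
⇔ ~q | (q & p & ~r) | r   [double negation]
⇔ (~q | q | r) & (~q | p | r) & (~q | ~r | r)   [distribute | over &]
⇔ ~q | p | r   [simplify]

~q | p | r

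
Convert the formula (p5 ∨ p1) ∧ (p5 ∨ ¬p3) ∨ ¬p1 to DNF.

p5 ∨ p1 ∧ ¬p3 ∨ ¬p1

(p5 ∨ p1) ∧ (p5 ∨ ¬p3) ∨ ¬p1
≡ p5 ∧ p5 ∨ p5 ∧ ¬p3 ∨ p1 ∧ p5 ∨ p1 ∧ ¬p3 ∨ ¬p1   (distribute ∧ over ∨)
≡ p5 ∨ p1 ∧ ¬p3 ∨ ¬p1   (simplify)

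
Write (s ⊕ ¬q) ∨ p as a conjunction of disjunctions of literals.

(s ⊕ ¬q) ∨ p
≡ ((s ∨ ¬q) ∧ ¬(s ∧ ¬q)) ∨ p   [expand ⊕]
≡ ((s ∨ ¬q) ∧ (¬s ∨ ¬¬q)) ∨ p   [De Morgan]
≡ ((s ∨ ¬q) ∧ (¬s ∨ q)) ∨ p   [double negation]
≡ (s ∨ ¬q ∨ p) ∧ (¬s ∨ q ∨ p)   [distribute ∨ over ∧]

(s ∨ ¬q ∨ p) ∧ (¬s ∨ q ∨ p)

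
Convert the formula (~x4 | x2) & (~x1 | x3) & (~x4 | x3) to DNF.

(~x4 | x2) & (~x1 | x3) & (~x4 | x3)
≡ (~x4 & ~x1 & ~x4) | (~x4 & ~x1 & x3) | (~x4 & x3 & ~x4) | (~x4 & x3 & x3) | (x2 & ~x1 & ~x4) | (x2 & ~x1 & x3) | (x2 & x3 & ~x4) | (x2 & x3 & x3)
≡ (~x4 & ~x1) | (~x4 & x3) | (x2 & x3)

(~x4 & ~x1) | (~x4 & x3) | (x2 & x3)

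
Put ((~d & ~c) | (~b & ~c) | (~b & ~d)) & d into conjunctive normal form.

(~d | ~b) & (~d | ~c) & (~c | ~b) & d

((~d & ~c) | (~b & ~c) | (~b & ~d)) & d
≡ (~d | ~b | ~b) & (~d | ~b | ~d) & (~d | ~c | ~b) & (~d | ~c | ~d) & (~c | ~b | ~b) & (~c | ~b | ~d) & (~c | ~c | ~b) & (~c | ~c | ~d) & d   — distribute | over &
≡ (~d | ~b) & (~d | ~c) & (~c | ~b) & d   — simplify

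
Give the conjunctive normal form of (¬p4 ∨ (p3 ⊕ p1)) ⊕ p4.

(¬p4 ∨ (p3 ⊕ p1)) ⊕ p4
≡ (¬p4 ∨ (p3 ⊕ p1) ∨ p4) ∧ ¬((¬p4 ∨ (p3 ⊕ p1)) ∧ p4)   [expand ⊕]
≡ (¬p4 ∨ ((p3 ∨ p1) ∧ ¬(p3 ∧ p1)) ∨ p4) ∧ ¬((¬p4 ∨ (p3 ⊕ p1)) ∧ p4)   [expand ⊕]
≡ (¬p4 ∨ ((p3 ∨ p1) ∧ ¬(p3 ∧ p1)) ∨ p4) ∧ ¬((¬p4 ∨ ((p3 ∨ p1) ∧ ¬(p3 ∧ p1))) ∧ p4)   [expand ⊕]
≡ (¬p4 ∨ ((p3 ∨ p1) ∧ (¬p3 ∨ ¬p1)) ∨ p4) ∧ ¬((¬p4 ∨ ((p3 ∨ p1) ∧ ¬(p3 ∧ p1))) ∧ p4)   [De Morgan]
≡ (¬p4 ∨ ((p3 ∨ p1) ∧ (¬p3 ∨ ¬p1)) ∨ p4) ∧ (¬(¬p4 ∨ ((p3 ∨ p1) ∧ ¬(p3 ∧ p1))) ∨ ¬p4)   [De Morgan]
≡ (¬p4 ∨ ((p3 ∨ p1) ∧ (¬p3 ∨ ¬p1)) ∨ p4) ∧ ((¬¬p4 ∧ ¬((p3 ∨ p1) ∧ ¬(p3 ∧ p1))) ∨ ¬p4)   [De Morgan]
≡ (¬p4 ∨ ((p3 ∨ p1) ∧ (¬p3 ∨ ¬p1)) ∨ p4) ∧ ((p4 ∧ ¬((p3 ∨ p1) ∧ ¬(p3 ∧ p1))) ∨ ¬p4)   [double negation]
≡ (¬p4 ∨ ((p3 ∨ p1) ∧ (¬p3 ∨ ¬p1)) ∨ p4) ∧ ((p4 ∧ (¬(p3 ∨ p1) ∨ ¬¬(p3 ∧ p1))) ∨ ¬p4)   [De Morgan]
≡ (¬p4 ∨ ((p3 ∨ p1) ∧ (¬p3 ∨ ¬p1)) ∨ p4) ∧ ((p4 ∧ ((¬p3 ∧ ¬p1) ∨ ¬¬(p3 ∧ p1))) ∨ ¬p4)   [De Morgan]
≡ (¬p4 ∨ ((p3 ∨ p1) ∧ (¬p3 ∨ ¬p1)) ∨ p4) ∧ ((p4 ∧ ((¬p3 ∧ ¬p1) ∨ (p3 ∧ p1))) ∨ ¬p4)   [double negation]
≡ (¬p4 ∨ p3 ∨ p1 ∨ p4) ∧ (¬p4 ∨ ¬p3 ∨ ¬p1 ∨ p4) ∧ (p4 ∨ ¬p4) ∧ (¬p3 ∨ p3 ∨ ¬p4) ∧ (¬p3 ∨ p1 ∨ ¬p4) ∧ (¬p1 ∨ p3 ∨ ¬p4) ∧ (¬p1 ∨ p1 ∨ ¬p4)   [distribute ∨ over ∧]
≡ (¬p3 ∨ p1 ∨ ¬p4) ∧ (¬p1 ∨ p3 ∨ ¬p4)   [simplify]

(¬p3 ∨ p1 ∨ ¬p4) ∧ (¬p1 ∨ p3 ∨ ¬p4)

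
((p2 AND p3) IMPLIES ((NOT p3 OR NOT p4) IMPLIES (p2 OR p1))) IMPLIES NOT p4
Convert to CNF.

((p2 AND p3) IMPLIES ((NOT p3 OR NOT p4) IMPLIES (p2 OR p1))) IMPLIES NOT p4
= NOT ((p2 AND p3) IMPLIES ((NOT p3 OR NOT p4) IMPLIES (p2 OR p1))) OR NOT p4   (eliminate IMPLIES)
= NOT (NOT (p2 AND p3) OR ((NOT p3 OR NOT p4) IMPLIES (p2 OR p1))) OR NOT p4   (eliminate IMPLIES)
= NOT (NOT (p2 AND p3) OR NOT (NOT p3 OR NOT p4) OR p2 OR p1) OR NOT p4   (eliminate IMPLIES)
= (NOT NOT (p2 AND p3) AND NOT NOT (NOT p3 OR NOT p4) AND NOT p2 AND NOT p1) OR NOT p4   (De Morgan)
= (p2 AND p3 AND NOT NOT (NOT p3 OR NOT p4) AND NOT p2 AND NOT p1) OR NOT p4   (double negation)
= (p2 AND p3 AND (NOT p3 OR NOT p4) AND NOT p2 AND NOT p1) OR NOT p4   (double negation)
= (p2 OR NOT p4) AND (p3 OR NOT p4) AND (NOT p3 OR NOT p4 OR NOT p4) AND (NOT p2 OR NOT p4) AND (NOT p1 OR NOT p4)   (distribute OR over AND)
= (p2 OR NOT p4) AND (p3 OR NOT p4) AND (NOT p3 OR NOT p4) AND (NOT p2 OR NOT p4) AND (NOT p1 OR NOT p4)   (simplify)

(p2 OR NOT p4) AND (p3 OR NOT p4) AND (NOT p3 OR NOT p4) AND (NOT p2 OR NOT p4) AND (NOT p1 OR NOT p4)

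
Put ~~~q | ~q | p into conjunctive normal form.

~q | p

~~~q | ~q | p
⇔ ~q | ~q | p   (double negation)
⇔ ~q | p   (simplify)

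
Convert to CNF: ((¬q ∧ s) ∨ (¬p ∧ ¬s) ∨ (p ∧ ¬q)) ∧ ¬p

(¬q ∨ ¬s) ∧ ¬p

((¬q ∧ s) ∨ (¬p ∧ ¬s) ∨ (p ∧ ¬q)) ∧ ¬p
⇔ (¬q ∨ ¬p ∨ p) ∧ (¬q ∨ ¬p ∨ ¬q) ∧ (¬q ∨ ¬s ∨ p) ∧ (¬q ∨ ¬s ∨ ¬q) ∧ (s ∨ ¬p ∨ p) ∧ (s ∨ ¬p ∨ ¬q) ∧ (s ∨ ¬s ∨ p) ∧ (s ∨ ¬s ∨ ¬q) ∧ ¬p   [distribute ∨ over ∧]
⇔ (¬q ∨ ¬s) ∧ ¬p   [simplify]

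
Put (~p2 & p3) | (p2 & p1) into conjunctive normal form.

(~p2 & p3) | (p2 & p1)
⇔ (~p2 | p2) & (~p2 | p1) & (p3 | p2) & (p3 | p1)   (distribute | over &)
⇔ (~p2 | p1) & (p3 | p2) & (p3 | p1)   (simplify)

(~p2 | p1) & (p3 | p2) & (p3 | p1)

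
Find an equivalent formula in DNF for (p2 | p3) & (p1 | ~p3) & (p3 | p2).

(p2 & p1) | (p2 & ~p3) | (p3 & p1)

(p2 | p3) & (p1 | ~p3) & (p3 | p2)
≡ (p2 & p1 & p3) | (p2 & p1 & p2) | (p2 & ~p3 & p3) | (p2 & ~p3 & p2) | (p3 & p1 & p3) | (p3 & p1 & p2) | (p3 & ~p3 & p3) | (p3 & ~p3 & p2)   [distribute & over |]
≡ (p2 & p1) | (p2 & ~p3) | (p3 & p1)   [simplify]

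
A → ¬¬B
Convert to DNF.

¬A ∨ B

A → ¬¬B
≡ ¬A ∨ ¬¬B   [eliminate →]
≡ ¬A ∨ B   [double negation]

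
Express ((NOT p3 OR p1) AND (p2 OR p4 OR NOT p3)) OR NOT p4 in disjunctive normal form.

NOT p3 OR (p1 AND p2) OR (p1 AND p4) OR NOT p4

((NOT p3 OR p1) AND (p2 OR p4 OR NOT p3)) OR NOT p4
≡ (NOT p3 AND p2) OR (NOT p3 AND p4) OR (NOT p3 AND NOT p3) OR (p1 AND p2) OR (p1 AND p4) OR (p1 AND NOT p3) OR NOT p4   — distribute AND over OR
≡ NOT p3 OR (p1 AND p2) OR (p1 AND p4) OR NOT p4   — simplify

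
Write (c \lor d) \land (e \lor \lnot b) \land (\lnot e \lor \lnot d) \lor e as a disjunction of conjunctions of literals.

(c \lor d) \land (e \lor \lnot b) \land (\lnot e \lor \lnot d) \lor e
⇔ c \land e \land \lnot e \lor c \land e \land \lnot d \lor c \land \lnot b \land \lnot e \lor c \land \lnot b \land \lnot d \lor d \land e \land \lnot e \lor d \land e \land \lnot d \lor d \land \lnot b \land \lnot e \lor d \land \lnot b \land \lnot d \lor e   [distribute \land over \lor]
⇔ c \land \lnot b \land \lnot e \lor c \land \lnot b \land \lnot d \lor d \land \lnot b \land \lnot e \lor e   [simplify]

c \land \lnot b \land \lnot e \lor c \land \lnot b \land \lnot d \lor d \land \lnot b \land \lnot e \lor e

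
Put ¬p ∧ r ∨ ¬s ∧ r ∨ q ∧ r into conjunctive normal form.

¬p ∧ r ∨ ¬s ∧ r ∨ q ∧ r
⇔ (¬p ∨ ¬s ∨ q) ∧ (¬p ∨ ¬s ∨ r) ∧ (¬p ∨ r ∨ q) ∧ (¬p ∨ r ∨ r) ∧ (r ∨ ¬s ∨ q) ∧ (r ∨ ¬s ∨ r) ∧ (r ∨ r ∨ q) ∧ (r ∨ r ∨ r)
⇔ (¬p ∨ ¬s ∨ q) ∧ r

(¬p ∨ ¬s ∨ q) ∧ r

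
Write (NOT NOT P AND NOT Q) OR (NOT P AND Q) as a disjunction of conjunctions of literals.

(P AND NOT Q) OR (NOT P AND Q)

(NOT NOT P AND NOT Q) OR (NOT P AND Q)
= (P AND NOT Q) OR (NOT P AND Q)   [double negation]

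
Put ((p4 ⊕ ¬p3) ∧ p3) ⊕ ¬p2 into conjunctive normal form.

((p4 ⊕ ¬p3) ∧ p3) ⊕ ¬p2
≡ (((p4 ⊕ ¬p3) ∧ p3) ∨ ¬p2) ∧ ¬((p4 ⊕ ¬p3) ∧ p3 ∧ ¬p2)   [expand ⊕]
≡ (((p4 ∨ ¬p3) ∧ ¬(p4 ∧ ¬p3) ∧ p3) ∨ ¬p2) ∧ ¬((p4 ⊕ ¬p3) ∧ p3 ∧ ¬p2)   [expand ⊕]
≡ (((p4 ∨ ¬p3) ∧ ¬(p4 ∧ ¬p3) ∧ p3) ∨ ¬p2) ∧ ¬((p4 ∨ ¬p3) ∧ ¬(p4 ∧ ¬p3) ∧ p3 ∧ ¬p2)   [expand ⊕]
≡ (((p4 ∨ ¬p3) ∧ (¬p4 ∨ ¬¬p3) ∧ p3) ∨ ¬p2) ∧ ¬((p4 ∨ ¬p3) ∧ ¬(p4 ∧ ¬p3) ∧ p3 ∧ ¬p2)   [De Morgan]
≡ (((p4 ∨ ¬p3) ∧ (¬p4 ∨ p3) ∧ p3) ∨ ¬p2) ∧ ¬((p4 ∨ ¬p3) ∧ ¬(p4 ∧ ¬p3) ∧ p3 ∧ ¬p2)   [double negation]
≡ (((p4 ∨ ¬p3) ∧ (¬p4 ∨ p3) ∧ p3) ∨ ¬p2) ∧ (¬(p4 ∨ ¬p3) ∨ ¬¬(p4 ∧ ¬p3) ∨ ¬p3 ∨ ¬¬p2)   [De Morgan]
≡ (((p4 ∨ ¬p3) ∧ (¬p4 ∨ p3) ∧ p3) ∨ ¬p2) ∧ ((¬p4 ∧ ¬¬p3) ∨ ¬¬(p4 ∧ ¬p3) ∨ ¬p3 ∨ ¬¬p2)   [De Morgan]
≡ (((p4 ∨ ¬p3) ∧ (¬p4 ∨ p3) ∧ p3) ∨ ¬p2) ∧ ((¬p4 ∧ p3) ∨ ¬¬(p4 ∧ ¬p3) ∨ ¬p3 ∨ ¬¬p2)   [double negation]
≡ (((p4 ∨ ¬p3) ∧ (¬p4 ∨ p3) ∧ p3) ∨ ¬p2) ∧ ((¬p4 ∧ p3) ∨ (p4 ∧ ¬p3) ∨ ¬p3 ∨ ¬¬p2)   [double negation]
≡ (((p4 ∨ ¬p3) ∧ (¬p4 ∨ p3) ∧ p3) ∨ ¬p2) ∧ ((¬p4 ∧ p3) ∨ (p4 ∧ ¬p3) ∨ ¬p3 ∨ p2)   [double negation]
≡ (p4 ∨ ¬p3 ∨ ¬p2) ∧ (¬p4 ∨ p3 ∨ ¬p2) ∧ (p3 ∨ ¬p2) ∧ (¬p4 ∨ p4 ∨ ¬p3 ∨ p2) ∧ (¬p4 ∨ ¬p3 ∨ ¬p3 ∨ p2) ∧ (p3 ∨ p4 ∨ ¬p3 ∨ p2) ∧ (p3 ∨ ¬p3 ∨ ¬p3 ∨ p2)   [distribute ∨ over ∧]
≡ (p4 ∨ ¬p3 ∨ ¬p2) ∧ (p3 ∨ ¬p2) ∧ (¬p4 ∨ ¬p3 ∨ p2)   [simplify]

(p4 ∨ ¬p3 ∨ ¬p2) ∧ (p3 ∨ ¬p2) ∧ (¬p4 ∨ ¬p3 ∨ p2)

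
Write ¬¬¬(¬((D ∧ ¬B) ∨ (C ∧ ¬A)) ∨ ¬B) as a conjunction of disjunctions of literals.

¬¬¬(¬((D ∧ ¬B) ∨ (C ∧ ¬A)) ∨ ¬B)
≡ ¬(¬((D ∧ ¬B) ∨ (C ∧ ¬A)) ∨ ¬B)   [double negation]
≡ ¬¬((D ∧ ¬B) ∨ (C ∧ ¬A)) ∧ ¬¬B   [De Morgan]
≡ ((D ∧ ¬B) ∨ (C ∧ ¬A)) ∧ ¬¬B   [double negation]
≡ ((D ∧ ¬B) ∨ (C ∧ ¬A)) ∧ B   [double negation]
≡ (D ∨ C) ∧ (D ∨ ¬A) ∧ (¬B ∨ C) ∧ (¬B ∨ ¬A) ∧ B   [distribute ∨ over ∧]

(D ∨ C) ∧ (D ∨ ¬A) ∧ (¬B ∨ C) ∧ (¬B ∨ ¬A) ∧ B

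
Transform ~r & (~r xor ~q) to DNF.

~r & q

~r & (~r xor ~q)
⇔ ~r & ((~r & ~~q) | (~~r & ~q))   [expand xor]
⇔ ~r & ((~r & q) | (~~r & ~q))   [double negation]
⇔ ~r & ((~r & q) | (r & ~q))   [double negation]
⇔ (~r & ~r & q) | (~r & r & ~q)   [distribute & over |]
⇔ ~r & q   [simplify]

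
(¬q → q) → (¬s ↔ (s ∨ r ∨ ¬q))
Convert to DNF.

¬q ∨ (r ∧ ¬s)

(¬q → q) → (¬s ↔ (s ∨ r ∨ ¬q))
≡ ¬(¬q → q) ∨ (¬s ↔ (s ∨ r ∨ ¬q))   — eliminate →
≡ ¬(¬¬q ∨ q) ∨ (¬s ↔ (s ∨ r ∨ ¬q))   — eliminate →
≡ ¬(¬¬q ∨ q) ∨ ((¬s → (s ∨ r ∨ ¬q)) ∧ ((s ∨ r ∨ ¬q) → ¬s))   — eliminate ↔
≡ ¬(¬¬q ∨ q) ∨ ((¬¬s ∨ s ∨ r ∨ ¬q) ∧ ((s ∨ r ∨ ¬q) → ¬s))   — eliminate →
≡ ¬(¬¬q ∨ q) ∨ ((¬¬s ∨ s ∨ r ∨ ¬q) ∧ (¬(s ∨ r ∨ ¬q) ∨ ¬s))   — eliminate →
≡ (¬¬¬q ∧ ¬q) ∨ ((¬¬s ∨ s ∨ r ∨ ¬q) ∧ (¬(s ∨ r ∨ ¬q) ∨ ¬s))   — De Morgan
≡ (¬q ∧ ¬q) ∨ ((¬¬s ∨ s ∨ r ∨ ¬q) ∧ (¬(s ∨ r ∨ ¬q) ∨ ¬s))   — double negation
≡ (¬q ∧ ¬q) ∨ ((s ∨ s ∨ r ∨ ¬q) ∧ (¬(s ∨ r ∨ ¬q) ∨ ¬s))   — double negation
≡ (¬q ∧ ¬q) ∨ ((s ∨ s ∨ r ∨ ¬q) ∧ ((¬s ∧ ¬r ∧ ¬¬q) ∨ ¬s))   — De Morgan
≡ (¬q ∧ ¬q) ∨ ((s ∨ s ∨ r ∨ ¬q) ∧ ((¬s ∧ ¬r ∧ q) ∨ ¬s))   — double negation
≡ (¬q ∧ ¬q) ∨ (s ∧ ¬s ∧ ¬r ∧ q) ∨ (s ∧ ¬s) ∨ (s ∧ ¬s ∧ ¬r ∧ q) ∨ (s ∧ ¬s) ∨ (r ∧ ¬s ∧ ¬r ∧ q) ∨ (r ∧ ¬s) ∨ (¬q ∧ ¬s ∧ ¬r ∧ q) ∨ (¬q ∧ ¬s)   — distribute ∧ over ∨
≡ ¬q ∨ (r ∧ ¬s)   — simplify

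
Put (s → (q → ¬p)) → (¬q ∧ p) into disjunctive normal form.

(s → (q → ¬p)) → (¬q ∧ p)
≡ ¬(s → (q → ¬p)) ∨ (¬q ∧ p)   — eliminate →
≡ ¬(¬s ∨ (q → ¬p)) ∨ (¬q ∧ p)   — eliminate →
≡ ¬(¬s ∨ ¬q ∨ ¬p) ∨ (¬q ∧ p)   — eliminate →
≡ (¬¬s ∧ ¬¬q ∧ ¬¬p) ∨ (¬q ∧ p)   — De Morgan
≡ (s ∧ ¬¬q ∧ ¬¬p) ∨ (¬q ∧ p)   — double negation
≡ (s ∧ q ∧ ¬¬p) ∨ (¬q ∧ p)   — double negation
≡ (s ∧ q ∧ p) ∨ (¬q ∧ p)   — double negation

(s ∧ q ∧ p) ∨ (¬q ∧ p)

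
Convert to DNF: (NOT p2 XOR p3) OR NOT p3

(NOT p2 XOR p3) OR NOT p3
≡ (NOT p2 AND NOT p3) OR (NOT NOT p2 AND p3) OR NOT p3
≡ (NOT p2 AND NOT p3) OR (p2 AND p3) OR NOT p3
≡ (p2 AND p3) OR NOT p3

(p2 AND p3) OR NOT p3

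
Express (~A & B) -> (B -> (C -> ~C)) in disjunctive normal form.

(~A & B) -> (B -> (C -> ~C))
= ~(~A & B) | (B -> (C -> ~C))   — eliminate ->
= ~(~A & B) | ~B | (C -> ~C)   — eliminate ->
= ~(~A & B) | ~B | ~C | ~C   — eliminate ->
= ~~A | ~B | ~B | ~C | ~C   — De Morgan
= A | ~B | ~B | ~C | ~C   — double negation
= A | ~B | ~C   — simplify

A | ~B | ~C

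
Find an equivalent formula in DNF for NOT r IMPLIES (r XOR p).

NOT r IMPLIES (r XOR p)
≡ NOT NOT r OR (r XOR p)   — eliminate IMPLIES
≡ NOT NOT r OR (r AND NOT p) OR (NOT r AND p)   — expand XOR
≡ r OR (r AND NOT p) OR (NOT r AND p)   — double negation
≡ r OR (NOT r AND p)   — simplify

r OR (NOT r AND p)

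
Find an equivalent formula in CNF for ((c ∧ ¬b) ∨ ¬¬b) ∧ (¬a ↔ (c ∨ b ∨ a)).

((c ∧ ¬b) ∨ ¬¬b) ∧ (¬a ↔ (c ∨ b ∨ a))
≡ ((c ∧ ¬b) ∨ ¬¬b) ∧ (¬a → (c ∨ b ∨ a)) ∧ ((c ∨ b ∨ a) → ¬a)   [eliminate ↔]
≡ ((c ∧ ¬b) ∨ ¬¬b) ∧ (¬¬a ∨ c ∨ b ∨ a) ∧ ((c ∨ b ∨ a) → ¬a)   [eliminate →]
≡ ((c ∧ ¬b) ∨ ¬¬b) ∧ (¬¬a ∨ c ∨ b ∨ a) ∧ (¬(c ∨ b ∨ a) ∨ ¬a)   [eliminate →]
≡ ((c ∧ ¬b) ∨ b) ∧ (¬¬a ∨ c ∨ b ∨ a) ∧ (¬(c ∨ b ∨ a) ∨ ¬a)   [double negation]
≡ ((c ∧ ¬b) ∨ b) ∧ (a ∨ c ∨ b ∨ a) ∧ (¬(c ∨ b ∨ a) ∨ ¬a)   [double negation]
≡ ((c ∧ ¬b) ∨ b) ∧ (a ∨ c ∨ b ∨ a) ∧ ((¬c ∧ ¬b ∧ ¬a) ∨ ¬a)   [De Morgan]
≡ (c ∨ b) ∧ (¬b ∨ b) ∧ (a ∨ c ∨ b ∨ a) ∧ (¬c ∨ ¬a) ∧ (¬b ∨ ¬a) ∧ (¬a ∨ ¬a)   [distribute ∨ over ∧]
≡ (c ∨ b) ∧ ¬a   [simplify]

(c ∨ b) ∧ ¬a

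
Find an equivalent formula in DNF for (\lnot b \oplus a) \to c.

(\lnot b \oplus a) \to c
⇔ \lnot (\lnot b \oplus a) \lor c   (eliminate \to)
⇔ \lnot ((\lnot b \land \lnot a) \lor (\lnot \lnot b \land a)) \lor c   (expand \oplus)
⇔ (\lnot (\lnot b \land \lnot a) \land \lnot (\lnot \lnot b \land a)) \lor c   (De Morgan)
⇔ ((\lnot \lnot b \lor \lnot \lnot a) \land \lnot (\lnot \lnot b \land a)) \lor c   (De Morgan)
⇔ ((b \lor \lnot \lnot a) \land \lnot (\lnot \lnot b \land a)) \lor c   (double negation)
⇔ ((b \lor a) \land \lnot (\lnot \lnot b \land a)) \lor c   (double negation)
⇔ ((b \lor a) \land (\lnot \lnot \lnot b \lor \lnot a)) \lor c   (De Morgan)
⇔ ((b \lor a) \land (\lnot b \lor \lnot a)) \lor c   (double negation)
⇔ (b \land \lnot b) \lor (b \land \lnot a) \lor (a \land \lnot b) \lor (a \land \lnot a) \lor c   (distribute \land over \lor)
⇔ (b \land \lnot a) \lor (a \land \lnot b) \lor c   (simplify)

(b \land \lnot a) \lor (a \land \lnot b) \lor c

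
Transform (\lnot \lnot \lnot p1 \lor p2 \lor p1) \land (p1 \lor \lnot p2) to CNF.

p1 \lor \lnot p2

(\lnot \lnot \lnot p1 \lor p2 \lor p1) \land (p1 \lor \lnot p2)
≡ (\lnot p1 \lor p2 \lor p1) \land (p1 \lor \lnot p2)   — double negation
≡ p1 \lor \lnot p2   — simplify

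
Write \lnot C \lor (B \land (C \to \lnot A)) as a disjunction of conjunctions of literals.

\lnot C \lor (B \land \lnot A)

\lnot C \lor (B \land (C \to \lnot A))
≡ \lnot C \lor (B \land (\lnot C \lor \lnot A))   [eliminate \to]
≡ \lnot C \lor (B \land \lnot C) \lor (B \land \lnot A)   [distribute \land over \lor]
≡ \lnot C \lor (B \land \lnot A)   [simplify]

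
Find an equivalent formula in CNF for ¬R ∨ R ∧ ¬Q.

¬R ∨ R ∧ ¬Q
≡ (¬R ∨ R) ∧ (¬R ∨ ¬Q)   (distribute ∨ over ∧)
≡ ¬R ∨ ¬Q   (simplify)

¬R ∨ ¬Q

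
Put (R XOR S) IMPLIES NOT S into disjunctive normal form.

(R XOR S) IMPLIES NOT S
⇔ NOT (R XOR S) OR NOT S   [eliminate IMPLIES]
⇔ NOT ((R AND NOT S) OR (NOT R AND S)) OR NOT S   [expand XOR]
⇔ (NOT (R AND NOT S) AND NOT (NOT R AND S)) OR NOT S   [De Morgan]
⇔ ((NOT R OR NOT NOT S) AND NOT (NOT R AND S)) OR NOT S   [De Morgan]
⇔ ((NOT R OR S) AND NOT (NOT R AND S)) OR NOT S   [double negation]
⇔ ((NOT R OR S) AND (NOT NOT R OR NOT S)) OR NOT S   [De Morgan]
⇔ ((NOT R OR S) AND (R OR NOT S)) OR NOT S   [double negation]
⇔ (NOT R AND R) OR (NOT R AND NOT S) OR (S AND R) OR (S AND NOT S) OR NOT S   [distribute AND over OR]
⇔ (S AND R) OR NOT S   [simplify]

(S AND R) OR NOT S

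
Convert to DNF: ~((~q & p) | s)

(q & ~s) | (~p & ~s)

~((~q & p) | s)
≡ ~(~q & p) & ~s   (De Morgan)
≡ (~~q | ~p) & ~s   (De Morgan)
≡ (q | ~p) & ~s   (double negation)
≡ (q & ~s) | (~p & ~s)   (distribute & over |)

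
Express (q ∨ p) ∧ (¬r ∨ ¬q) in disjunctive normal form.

(q ∨ p) ∧ (¬r ∨ ¬q)
⇔ (q ∧ ¬r) ∨ (q ∧ ¬q) ∨ (p ∧ ¬r) ∨ (p ∧ ¬q)   [distribute ∧ over ∨]
⇔ (q ∧ ¬r) ∨ (p ∧ ¬r) ∨ (p ∧ ¬q)   [simplify]

(q ∧ ¬r) ∨ (p ∧ ¬r) ∨ (p ∧ ¬q)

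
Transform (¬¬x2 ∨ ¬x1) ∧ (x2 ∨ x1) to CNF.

(¬¬x2 ∨ ¬x1) ∧ (x2 ∨ x1)
≡ (x2 ∨ ¬x1) ∧ (x2 ∨ x1)   (double negation)

(x2 ∨ ¬x1) ∧ (x2 ∨ x1)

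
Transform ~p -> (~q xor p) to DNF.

~p -> (~q xor p)
= ~~p | (~q xor p)   (eliminate ->)
= ~~p | (~q & ~p) | (~~q & p)   (expand xor)
= p | (~q & ~p) | (~~q & p)   (double negation)
= p | (~q & ~p) | (q & p)   (double negation)
= p | (~q & ~p)   (simplify)

p | (~q & ~p)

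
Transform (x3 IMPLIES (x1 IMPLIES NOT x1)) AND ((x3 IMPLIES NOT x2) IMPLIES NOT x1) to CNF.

(NOT x3 OR NOT x1) AND (x3 OR NOT x1) AND (x2 OR NOT x1)

(x3 IMPLIES (x1 IMPLIES NOT x1)) AND ((x3 IMPLIES NOT x2) IMPLIES NOT x1)
≡ (NOT x3 OR (x1 IMPLIES NOT x1)) AND ((x3 IMPLIES NOT x2) IMPLIES NOT x1)
≡ (NOT x3 OR NOT x1 OR NOT x1) AND ((x3 IMPLIES NOT x2) IMPLIES NOT x1)
≡ (NOT x3 OR NOT x1 OR NOT x1) AND (NOT (x3 IMPLIES NOT x2) OR NOT x1)
≡ (NOT x3 OR NOT x1 OR NOT x1) AND (NOT (NOT x3 OR NOT x2) OR NOT x1)
≡ (NOT x3 OR NOT x1 OR NOT x1) AND ((NOT NOT x3 AND NOT NOT x2) OR NOT x1)
≡ (NOT x3 OR NOT x1 OR NOT x1) AND ((x3 AND NOT NOT x2) OR NOT x1)
≡ (NOT x3 OR NOT x1 OR NOT x1) AND ((x3 AND x2) OR NOT x1)
≡ (NOT x3 OR NOT x1 OR NOT x1) AND (x3 OR NOT x1) AND (x2 OR NOT x1)
≡ (NOT x3 OR NOT x1) AND (x3 OR NOT x1) AND (x2 OR NOT x1)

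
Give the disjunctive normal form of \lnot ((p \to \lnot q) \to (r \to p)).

\lnot ((p \to \lnot q) \to (r \to p))
≡ \lnot (\lnot (p \to \lnot q) \lor (r \to p))   [eliminate \to]
≡ \lnot (\lnot (\lnot p \lor \lnot q) \lor (r \to p))   [eliminate \to]
≡ \lnot (\lnot (\lnot p \lor \lnot q) \lor \lnot r \lor p)   [eliminate \to]
≡ \lnot \lnot (\lnot p \lor \lnot q) \land \lnot \lnot r \land \lnot p   [De Morgan]
≡ (\lnot p \lor \lnot q) \land \lnot \lnot r \land \lnot p   [double negation]
≡ (\lnot p \lor \lnot q) \land r \land \lnot p   [double negation]
≡ (\lnot p \land r \land \lnot p) \lor (\lnot q \land r \land \lnot p)   [distribute \land over \lor]
≡ \lnot p \land r   [simplify]

\lnot p \land r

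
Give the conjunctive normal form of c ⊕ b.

(c ∨ b) ∧ (¬c ∨ ¬b)

c ⊕ b
≡ (c ∨ b) ∧ ¬(c ∧ b)   (expand ⊕)
≡ (c ∨ b) ∧ (¬c ∨ ¬b)   (De Morgan)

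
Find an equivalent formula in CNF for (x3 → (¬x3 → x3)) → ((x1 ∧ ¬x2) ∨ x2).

(x3 → (¬x3 → x3)) → ((x1 ∧ ¬x2) ∨ x2)
⇔ ¬(x3 → (¬x3 → x3)) ∨ (x1 ∧ ¬x2) ∨ x2   — eliminate →
⇔ ¬(¬x3 ∨ (¬x3 → x3)) ∨ (x1 ∧ ¬x2) ∨ x2   — eliminate →
⇔ ¬(¬x3 ∨ ¬¬x3 ∨ x3) ∨ (x1 ∧ ¬x2) ∨ x2   — eliminate →
⇔ (¬¬x3 ∧ ¬¬¬x3 ∧ ¬x3) ∨ (x1 ∧ ¬x2) ∨ x2   — De Morgan
⇔ (x3 ∧ ¬¬¬x3 ∧ ¬x3) ∨ (x1 ∧ ¬x2) ∨ x2   — double negation
⇔ (x3 ∧ ¬x3 ∧ ¬x3) ∨ (x1 ∧ ¬x2) ∨ x2   — double negation
⇔ (x3 ∨ x1 ∨ x2) ∧ (x3 ∨ ¬x2 ∨ x2) ∧ (¬x3 ∨ x1 ∨ x2) ∧ (¬x3 ∨ ¬x2 ∨ x2) ∧ (¬x3 ∨ x1 ∨ x2) ∧ (¬x3 ∨ ¬x2 ∨ x2)   — distribute ∨ over ∧
⇔ (x3 ∨ x1 ∨ x2) ∧ (¬x3 ∨ x1 ∨ x2)   — simplify

(x3 ∨ x1 ∨ x2) ∧ (¬x3 ∨ x1 ∨ x2)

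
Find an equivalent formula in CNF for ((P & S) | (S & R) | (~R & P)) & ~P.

((P & S) | (S & R) | (~R & P)) & ~P
≡ (P | S | ~R) & (P | S | P) & (P | R | ~R) & (P | R | P) & (S | S | ~R) & (S | S | P) & (S | R | ~R) & (S | R | P) & ~P   [distribute | over &]
≡ (P | S) & (P | R) & (S | ~R) & ~P   [simplify]

(P | S) & (P | R) & (S | ~R) & ~P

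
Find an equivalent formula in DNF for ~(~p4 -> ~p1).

~p4 & p1

~(~p4 -> ~p1)
= ~(~~p4 | ~p1)
= ~~~p4 & ~~p1
= ~p4 & ~~p1
= ~p4 & p1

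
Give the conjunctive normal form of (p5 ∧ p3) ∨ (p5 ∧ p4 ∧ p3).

(p5 ∧ p3) ∨ (p5 ∧ p4 ∧ p3)
≡ (p5 ∨ p5) ∧ (p5 ∨ p4) ∧ (p5 ∨ p3) ∧ (p3 ∨ p5) ∧ (p3 ∨ p4) ∧ (p3 ∨ p3)
≡ p5 ∧ p3

p5 ∧ p3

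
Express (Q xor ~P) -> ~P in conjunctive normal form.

(Q xor ~P) -> ~P
≡ ~(Q xor ~P) | ~P
≡ ~((Q | ~P) & ~(Q & ~P)) | ~P
≡ ~(Q | ~P) | ~~(Q & ~P) | ~P
≡ (~Q & ~~P) | ~~(Q & ~P) | ~P
≡ (~Q & P) | ~~(Q & ~P) | ~P
≡ (~Q & P) | (Q & ~P) | ~P
≡ (~Q | Q | ~P) & (~Q | ~P | ~P) & (P | Q | ~P) & (P | ~P | ~P)
≡ ~Q | ~P

~Q | ~P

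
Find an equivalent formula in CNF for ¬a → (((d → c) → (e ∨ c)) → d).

¬a → (((d → c) → (e ∨ c)) → d)
= ¬¬a ∨ (((d → c) → (e ∨ c)) → d)
= ¬¬a ∨ ¬((d → c) → (e ∨ c)) ∨ d
= ¬¬a ∨ ¬(¬(d → c) ∨ e ∨ c) ∨ d
= ¬¬a ∨ ¬(¬(¬d ∨ c) ∨ e ∨ c) ∨ d
= a ∨ ¬(¬(¬d ∨ c) ∨ e ∨ c) ∨ d
= a ∨ (¬¬(¬d ∨ c) ∧ ¬e ∧ ¬c) ∨ d
= a ∨ ((¬d ∨ c) ∧ ¬e ∧ ¬c) ∨ d
= (a ∨ ¬d ∨ c ∨ d) ∧ (a ∨ ¬e ∨ d) ∧ (a ∨ ¬c ∨ d)
= (a ∨ ¬e ∨ d) ∧ (a ∨ ¬c ∨ d)

(a ∨ ¬e ∨ d) ∧ (a ∨ ¬c ∨ d)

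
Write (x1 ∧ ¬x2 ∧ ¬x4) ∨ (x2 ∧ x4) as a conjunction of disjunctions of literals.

(x1 ∧ ¬x2 ∧ ¬x4) ∨ (x2 ∧ x4)
≡ (x1 ∨ x2) ∧ (x1 ∨ x4) ∧ (¬x2 ∨ x2) ∧ (¬x2 ∨ x4) ∧ (¬x4 ∨ x2) ∧ (¬x4 ∨ x4)   [distribute ∨ over ∧]
≡ (x1 ∨ x2) ∧ (x1 ∨ x4) ∧ (¬x2 ∨ x4) ∧ (¬x4 ∨ x2)   [simplify]

(x1 ∨ x2) ∧ (x1 ∨ x4) ∧ (¬x2 ∨ x4) ∧ (¬x4 ∨ x2)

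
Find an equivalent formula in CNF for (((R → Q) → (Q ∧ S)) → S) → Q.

(((R → Q) → (Q ∧ S)) → S) → Q
≡ ¬(((R → Q) → (Q ∧ S)) → S) ∨ Q   [eliminate →]
≡ ¬(¬((R → Q) → (Q ∧ S)) ∨ S) ∨ Q   [eliminate →]
≡ ¬(¬(¬(R → Q) ∨ (Q ∧ S)) ∨ S) ∨ Q   [eliminate →]
≡ ¬(¬(¬(¬R ∨ Q) ∨ (Q ∧ S)) ∨ S) ∨ Q   [eliminate →]
≡ (¬¬(¬(¬R ∨ Q) ∨ (Q ∧ S)) ∧ ¬S) ∨ Q   [De Morgan]
≡ ((¬(¬R ∨ Q) ∨ (Q ∧ S)) ∧ ¬S) ∨ Q   [double negation]
≡ (((¬¬R ∧ ¬Q) ∨ (Q ∧ S)) ∧ ¬S) ∨ Q   [De Morgan]
≡ (((R ∧ ¬Q) ∨ (Q ∧ S)) ∧ ¬S) ∨ Q   [double negation]
≡ (R ∨ Q ∨ Q) ∧ (R ∨ S ∨ Q) ∧ (¬Q ∨ Q ∨ Q) ∧ (¬Q ∨ S ∨ Q) ∧ (¬S ∨ Q)   [distribute ∨ over ∧]
≡ (R ∨ Q) ∧ (¬S ∨ Q)   [simplify]

(R ∨ Q) ∧ (¬S ∨ Q)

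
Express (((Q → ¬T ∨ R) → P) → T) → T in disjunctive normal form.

(((Q → ¬T ∨ R) → P) → T) → T
≡ ¬(((Q → ¬T ∨ R) → P) → T) ∨ T   (eliminate →)
≡ ¬(¬((Q → ¬T ∨ R) → P) ∨ T) ∨ T   (eliminate →)
≡ ¬(¬(¬(Q → ¬T ∨ R) ∨ P) ∨ T) ∨ T   (eliminate →)
≡ ¬(¬(¬(¬Q ∨ ¬T ∨ R) ∨ P) ∨ T) ∨ T   (eliminate →)
≡ ¬¬(¬(¬Q ∨ ¬T ∨ R) ∨ P) ∧ ¬T ∨ T   (De Morgan)
≡ (¬(¬Q ∨ ¬T ∨ R) ∨ P) ∧ ¬T ∨ T   (double negation)
≡ (¬¬Q ∧ ¬¬T ∧ ¬R ∨ P) ∧ ¬T ∨ T   (De Morgan)
≡ (Q ∧ ¬¬T ∧ ¬R ∨ P) ∧ ¬T ∨ T   (double negation)
≡ (Q ∧ T ∧ ¬R ∨ P) ∧ ¬T ∨ T   (double negation)
≡ Q ∧ T ∧ ¬R ∧ ¬T ∨ P ∧ ¬T ∨ T   (distribute ∧ over ∨)
≡ P ∧ ¬T ∨ T   (simplify)

P ∧ ¬T ∨ T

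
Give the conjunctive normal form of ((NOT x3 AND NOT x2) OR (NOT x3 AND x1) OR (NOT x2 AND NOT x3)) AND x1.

((NOT x3 AND NOT x2) OR (NOT x3 AND x1) OR (NOT x2 AND NOT x3)) AND x1
≡ (NOT x3 OR NOT x3 OR NOT x2) AND (NOT x3 OR NOT x3 OR NOT x3) AND (NOT x3 OR x1 OR NOT x2) AND (NOT x3 OR x1 OR NOT x3) AND (NOT x2 OR NOT x3 OR NOT x2) AND (NOT x2 OR NOT x3 OR NOT x3) AND (NOT x2 OR x1 OR NOT x2) AND (NOT x2 OR x1 OR NOT x3) AND x1   [distribute OR over AND]
≡ NOT x3 AND x1   [simplify]

NOT x3 AND x1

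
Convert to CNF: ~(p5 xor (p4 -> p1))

~(p5 xor (p4 -> p1))
≡ ~((p5 | (p4 -> p1)) & ~(p5 & (p4 -> p1)))   [expand xor]
≡ ~((p5 | ~p4 | p1) & ~(p5 & (p4 -> p1)))   [eliminate ->]
≡ ~((p5 | ~p4 | p1) & ~(p5 & (~p4 | p1)))   [eliminate ->]
≡ ~(p5 | ~p4 | p1) | ~~(p5 & (~p4 | p1))   [De Morgan]
≡ (~p5 & ~~p4 & ~p1) | ~~(p5 & (~p4 | p1))   [De Morgan]
≡ (~p5 & p4 & ~p1) | ~~(p5 & (~p4 | p1))   [double negation]
≡ (~p5 & p4 & ~p1) | (p5 & (~p4 | p1))   [double negation]
≡ (~p5 | p5) & (~p5 | ~p4 | p1) & (p4 | p5) & (p4 | ~p4 | p1) & (~p1 | p5) & (~p1 | ~p4 | p1)   [distribute | over &]
≡ (~p5 | ~p4 | p1) & (p4 | p5) & (~p1 | p5)   [simplify]

(~p5 | ~p4 | p1) & (p4 | p5) & (~p1 | p5)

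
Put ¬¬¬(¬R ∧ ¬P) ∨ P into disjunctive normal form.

R ∨ P

¬¬¬(¬R ∧ ¬P) ∨ P
≡ ¬(¬R ∧ ¬P) ∨ P   [double negation]
≡ ¬¬R ∨ ¬¬P ∨ P   [De Morgan]
≡ R ∨ ¬¬P ∨ P   [double negation]
≡ R ∨ P ∨ P   [double negation]
≡ R ∨ P   [simplify]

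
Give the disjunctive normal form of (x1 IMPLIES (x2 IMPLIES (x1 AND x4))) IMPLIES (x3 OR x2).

x3 OR x2

(x1 IMPLIES (x2 IMPLIES (x1 AND x4))) IMPLIES (x3 OR x2)
≡ NOT (x1 IMPLIES (x2 IMPLIES (x1 AND x4))) OR x3 OR x2   [eliminate IMPLIES]
≡ NOT (NOT x1 OR (x2 IMPLIES (x1 AND x4))) OR x3 OR x2   [eliminate IMPLIES]
≡ NOT (NOT x1 OR NOT x2 OR (x1 AND x4)) OR x3 OR x2   [eliminate IMPLIES]
≡ (NOT NOT x1 AND NOT NOT x2 AND NOT (x1 AND x4)) OR x3 OR x2   [De Morgan]
≡ (x1 AND NOT NOT x2 AND NOT (x1 AND x4)) OR x3 OR x2   [double negation]
≡ (x1 AND x2 AND NOT (x1 AND x4)) OR x3 OR x2   [double negation]
≡ (x1 AND x2 AND (NOT x1 OR NOT x4)) OR x3 OR x2   [De Morgan]
≡ (x1 AND x2 AND NOT x1) OR (x1 AND x2 AND NOT x4) OR x3 OR x2   [distribute AND over OR]
≡ x3 OR x2   [simplify]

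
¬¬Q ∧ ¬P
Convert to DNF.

Q ∧ ¬P

¬¬Q ∧ ¬P
≡ Q ∧ ¬P   [double negation]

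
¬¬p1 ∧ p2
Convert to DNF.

¬¬p1 ∧ p2
⇔ p1 ∧ p2   [double negation]

p1 ∧ p2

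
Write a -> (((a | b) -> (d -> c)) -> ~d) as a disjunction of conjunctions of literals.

a -> (((a | b) -> (d -> c)) -> ~d)
= ~a | (((a | b) -> (d -> c)) -> ~d)
= ~a | ~((a | b) -> (d -> c)) | ~d
= ~a | ~(~(a | b) | (d -> c)) | ~d
= ~a | ~(~(a | b) | ~d | c) | ~d
= ~a | (~~(a | b) & ~~d & ~c) | ~d
= ~a | ((a | b) & ~~d & ~c) | ~d
= ~a | ((a | b) & d & ~c) | ~d
= ~a | (a & d & ~c) | (b & d & ~c) | ~d

~a | (a & d & ~c) | (b & d & ~c) | ~d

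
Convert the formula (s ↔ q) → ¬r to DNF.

(s ∧ ¬q) ∨ (q ∧ ¬s) ∨ ¬r

(s ↔ q) → ¬r
≡ ¬(s ↔ q) ∨ ¬r   [eliminate →]
≡ ¬((s → q) ∧ (q → s)) ∨ ¬r   [eliminate ↔]
≡ ¬((¬s ∨ q) ∧ (q → s)) ∨ ¬r   [eliminate →]
≡ ¬((¬s ∨ q) ∧ (¬q ∨ s)) ∨ ¬r   [eliminate →]
≡ ¬(¬s ∨ q) ∨ ¬(¬q ∨ s) ∨ ¬r   [De Morgan]
≡ (¬¬s ∧ ¬q) ∨ ¬(¬q ∨ s) ∨ ¬r   [De Morgan]
≡ (s ∧ ¬q) ∨ ¬(¬q ∨ s) ∨ ¬r   [double negation]
≡ (s ∧ ¬q) ∨ (¬¬q ∧ ¬s) ∨ ¬r   [De Morgan]
≡ (s ∧ ¬q) ∨ (q ∧ ¬s) ∨ ¬r   [double negation]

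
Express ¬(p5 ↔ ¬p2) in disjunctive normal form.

(p5 ∧ p2) ∨ (¬p2 ∧ ¬p5)

¬(p5 ↔ ¬p2)
= ¬((p5 → ¬p2) ∧ (¬p2 → p5))   [eliminate ↔]
= ¬((¬p5 ∨ ¬p2) ∧ (¬p2 → p5))   [eliminate →]
= ¬((¬p5 ∨ ¬p2) ∧ (¬¬p2 ∨ p5))   [eliminate →]
= ¬(¬p5 ∨ ¬p2) ∨ ¬(¬¬p2 ∨ p5)   [De Morgan]
= (¬¬p5 ∧ ¬¬p2) ∨ ¬(¬¬p2 ∨ p5)   [De Morgan]
= (p5 ∧ ¬¬p2) ∨ ¬(¬¬p2 ∨ p5)   [double negation]
= (p5 ∧ p2) ∨ ¬(¬¬p2 ∨ p5)   [double negation]
= (p5 ∧ p2) ∨ (¬¬¬p2 ∧ ¬p5)   [De Morgan]
= (p5 ∧ p2) ∨ (¬p2 ∧ ¬p5)   [double negation]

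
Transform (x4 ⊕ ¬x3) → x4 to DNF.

(x4 ⊕ ¬x3) → x4
= ¬(x4 ⊕ ¬x3) ∨ x4   [eliminate →]
= ¬((x4 ∧ ¬¬x3) ∨ (¬x4 ∧ ¬x3)) ∨ x4   [expand ⊕]
= (¬(x4 ∧ ¬¬x3) ∧ ¬(¬x4 ∧ ¬x3)) ∨ x4   [De Morgan]
= ((¬x4 ∨ ¬¬¬x3) ∧ ¬(¬x4 ∧ ¬x3)) ∨ x4   [De Morgan]
= ((¬x4 ∨ ¬x3) ∧ ¬(¬x4 ∧ ¬x3)) ∨ x4   [double negation]
= ((¬x4 ∨ ¬x3) ∧ (¬¬x4 ∨ ¬¬x3)) ∨ x4   [De Morgan]
= ((¬x4 ∨ ¬x3) ∧ (x4 ∨ ¬¬x3)) ∨ x4   [double negation]
= ((¬x4 ∨ ¬x3) ∧ (x4 ∨ x3)) ∨ x4   [double negation]
= (¬x4 ∧ x4) ∨ (¬x4 ∧ x3) ∨ (¬x3 ∧ x4) ∨ (¬x3 ∧ x3) ∨ x4   [distribute ∧ over ∨]
= (¬x4 ∧ x3) ∨ x4   [simplify]

(¬x4 ∧ x3) ∨ x4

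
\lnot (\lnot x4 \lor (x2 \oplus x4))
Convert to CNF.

\lnot (\lnot x4 \lor (x2 \oplus x4))
≡ \lnot (\lnot x4 \lor ((x2 \lor x4) \land \lnot (x2 \land x4)))
≡ \lnot \lnot x4 \land \lnot ((x2 \lor x4) \land \lnot (x2 \land x4))
≡ x4 \land \lnot ((x2 \lor x4) \land \lnot (x2 \land x4))
≡ x4 \land (\lnot (x2 \lor x4) \lor \lnot \lnot (x2 \land x4))
≡ x4 \land ((\lnot x2 \land \lnot x4) \lor \lnot \lnot (x2 \land x4))
≡ x4 \land ((\lnot x2 \land \lnot x4) \lor (x2 \land x4))
≡ x4 \land (\lnot x2 \lor x2) \land (\lnot x2 \lor x4) \land (\lnot x4 \lor x2) \land (\lnot x4 \lor x4)
≡ x4 \land (\lnot x4 \lor x2)

x4 \land (\lnot x4 \lor x2)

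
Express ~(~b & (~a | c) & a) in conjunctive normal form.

b | ~c | ~a

~(~b & (~a | c) & a)
⇔ ~~b | ~(~a | c) | ~a   — De Morgan
⇔ b | ~(~a | c) | ~a   — double negation
⇔ b | (~~a & ~c) | ~a   — De Morgan
⇔ b | (a & ~c) | ~a   — double negation
⇔ (b | a | ~a) & (b | ~c | ~a)   — distribute | over &
⇔ b | ~c | ~a   — simplify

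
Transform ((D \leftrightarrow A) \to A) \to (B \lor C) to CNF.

((D \leftrightarrow A) \to A) \to (B \lor C)
= \lnot ((D \leftrightarrow A) \to A) \lor B \lor C
= \lnot (\lnot (D \leftrightarrow A) \lor A) \lor B \lor C
= \lnot (\lnot ((D \to A) \land (A \to D)) \lor A) \lor B \lor C
= \lnot (\lnot ((\lnot D \lor A) \land (A \to D)) \lor A) \lor B \lor C
= \lnot (\lnot ((\lnot D \lor A) \land (\lnot A \lor D)) \lor A) \lor B \lor C
= (\lnot \lnot ((\lnot D \lor A) \land (\lnot A \lor D)) \land \lnot A) \lor B \lor C
= ((\lnot D \lor A) \land (\lnot A \lor D) \land \lnot A) \lor B \lor C
= (\lnot D \lor A \lor B \lor C) \land (\lnot A \lor D \lor B \lor C) \land (\lnot A \lor B \lor C)
= (\lnot D \lor A \lor B \lor C) \land (\lnot A \lor B \lor C)

(\lnot D \lor A \lor B \lor C) \land (\lnot A \lor B \lor C)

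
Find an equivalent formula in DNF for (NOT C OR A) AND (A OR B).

(NOT C OR A) AND (A OR B)
⇔ (NOT C AND A) OR (NOT C AND B) OR (A AND A) OR (A AND B)   [distribute AND over OR]
⇔ (NOT C AND B) OR A   [simplify]

(NOT C AND B) OR A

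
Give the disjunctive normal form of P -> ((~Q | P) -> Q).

~P | Q

P -> ((~Q | P) -> Q)
≡ ~P | ((~Q | P) -> Q)   — eliminate ->
≡ ~P | ~(~Q | P) | Q   — eliminate ->
≡ ~P | (~~Q & ~P) | Q   — De Morgan
≡ ~P | (Q & ~P) | Q   — double negation
≡ ~P | Q   — simplify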